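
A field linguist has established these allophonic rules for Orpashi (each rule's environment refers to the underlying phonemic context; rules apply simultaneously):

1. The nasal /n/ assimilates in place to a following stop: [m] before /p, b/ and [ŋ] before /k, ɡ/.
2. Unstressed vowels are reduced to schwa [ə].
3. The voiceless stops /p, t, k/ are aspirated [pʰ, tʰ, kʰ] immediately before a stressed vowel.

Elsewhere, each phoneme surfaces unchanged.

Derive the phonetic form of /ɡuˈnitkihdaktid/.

/u/ meets the environment for rule 2 (in an unstressed syllable) → [ə].
/n/ (between /u/ and /i/) is in the target of rule 1 but the environment (before a labial or velar stop) is not met → [n].
/i/ — between /n/ and /t/; rule 2 does not apply here → [i].
/t/ — between /i/ and /k/; rule 3 does not apply here → [t].
/k/ (between /t/ and /i/) is in the target of rule 3 but the environment (immediately before a stressed vowel) is not met → [k].
/i/ meets the environment for rule 2 (in an unstressed syllable) → [ə].
/a/ — between /d/ and /k/, in an unstressed syllable — surfaces as [ə] (rule 2).
/k/ (between /a/ and /t/): rule 3 targets it, but not immediately before a stressed vowel → unchanged [k].
/t/ (between /k/ and /i/) fails the environment for rule 3, so it stays [t].
/i/ (between /t/ and /d/) occurs in an unstressed syllable → [ə] by rule 2.

[ɡəˈnitkəhdəktəd]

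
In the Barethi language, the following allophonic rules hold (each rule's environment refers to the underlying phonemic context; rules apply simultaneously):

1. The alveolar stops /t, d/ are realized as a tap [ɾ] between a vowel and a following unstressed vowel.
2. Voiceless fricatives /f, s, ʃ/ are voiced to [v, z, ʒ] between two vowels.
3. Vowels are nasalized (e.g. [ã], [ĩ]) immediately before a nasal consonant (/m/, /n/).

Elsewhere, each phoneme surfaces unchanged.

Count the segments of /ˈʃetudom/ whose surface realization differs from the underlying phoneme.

Segments that undergo a rule: /t/ → [ɾ] (rule 1); /d/ → [ɾ] (rule 1); /o/ → [õ] (rule 3).
All other segments surface unchanged.

3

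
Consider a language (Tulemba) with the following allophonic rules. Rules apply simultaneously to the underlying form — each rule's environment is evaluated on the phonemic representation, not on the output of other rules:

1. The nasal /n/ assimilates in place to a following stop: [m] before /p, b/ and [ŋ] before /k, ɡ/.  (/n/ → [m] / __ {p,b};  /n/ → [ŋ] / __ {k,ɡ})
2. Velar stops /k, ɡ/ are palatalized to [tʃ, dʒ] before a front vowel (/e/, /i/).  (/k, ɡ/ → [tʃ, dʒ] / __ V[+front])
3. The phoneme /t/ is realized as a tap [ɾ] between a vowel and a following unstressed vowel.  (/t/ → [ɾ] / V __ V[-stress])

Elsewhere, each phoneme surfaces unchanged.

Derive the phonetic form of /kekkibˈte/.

/k/ (word-initial): before a front vowel, so rule 2 applies → [tʃ].
/e/ (between /k/ and /k/) is unaffected → [e].
/k/ (between /e/ and /k/) fails the environment for rule 2, so it stays [k].
/k/ (between /k/ and /i/) occurs before a front vowel → [tʃ] by rule 2.
/i/ stays [i].
/b/ (between /i/ and /t/): no rule targets it → [b].
/t/ (between /b/ and /e/) fails the environment for rule 3, so it stays [t].
/e/ — not in any rule's target class → [e].

[tʃektʃibˈte]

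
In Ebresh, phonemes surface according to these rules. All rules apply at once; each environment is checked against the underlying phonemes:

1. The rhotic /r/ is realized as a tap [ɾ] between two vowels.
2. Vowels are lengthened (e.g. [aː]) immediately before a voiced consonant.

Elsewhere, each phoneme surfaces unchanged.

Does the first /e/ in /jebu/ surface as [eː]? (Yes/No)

/e/ — between /j/ and /b/, before a voiced consonant — surfaces as [eː] (rule 2).
The actual realization is [eː], which matches [eː].

Yes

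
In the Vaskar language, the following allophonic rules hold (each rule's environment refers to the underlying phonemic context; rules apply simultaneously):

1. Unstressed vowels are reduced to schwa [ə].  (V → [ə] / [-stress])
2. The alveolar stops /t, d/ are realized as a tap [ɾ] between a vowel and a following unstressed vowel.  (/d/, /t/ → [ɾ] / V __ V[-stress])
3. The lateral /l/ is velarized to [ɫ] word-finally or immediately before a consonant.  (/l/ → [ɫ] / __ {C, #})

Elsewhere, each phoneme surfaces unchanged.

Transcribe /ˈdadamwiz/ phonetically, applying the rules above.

[ˈdaɾəmwəz]

/d/ (word-initial) fails the environment for rule 2, so it stays [d].
/a/ (between /d/ and /d/): rule 1 targets it, but not in an unstressed syllable → unchanged [a].
/d/ (between /a/ and /a/): between a vowel and a following unstressed vowel, so rule 2 applies → [ɾ].
/a/ (between /d/ and /m/): in an unstressed syllable, so rule 1 applies → [ə].
/i/ — between /w/ and /z/, in an unstressed syllable — surfaces as [ə] (rule 1).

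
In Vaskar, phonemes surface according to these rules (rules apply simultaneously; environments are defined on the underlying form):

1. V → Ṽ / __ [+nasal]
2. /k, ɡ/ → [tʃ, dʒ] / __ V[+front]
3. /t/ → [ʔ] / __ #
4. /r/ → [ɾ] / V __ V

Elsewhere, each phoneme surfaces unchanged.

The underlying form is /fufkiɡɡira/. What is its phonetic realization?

[fuftʃiɡdʒiɾa]

/f/ (word-initial): no rule targets it → [f].
/u/ — between /f/ and /f/; rule 1 does not apply here → [u].
/f/ — not in any rule's target class → [f].
/k/ — between /f/ and /i/, before a front vowel — surfaces as [tʃ] (rule 2).
/i/ (between /k/ and /ɡ/) fails the environment for rule 1, so it stays [i].
/ɡ/ (between /i/ and /ɡ/) is in the target of rule 2 but the environment (before a front vowel) is not met → [ɡ].
/ɡ/ meets the environment for rule 2 (before a front vowel) → [dʒ].
/i/ — between /ɡ/ and /r/; rule 1 does not apply here → [i].
/r/ — between /i/ and /a/, between two vowels — surfaces as [ɾ] (rule 4).
/a/ (word-final) fails the environment for rule 1, so it stays [a].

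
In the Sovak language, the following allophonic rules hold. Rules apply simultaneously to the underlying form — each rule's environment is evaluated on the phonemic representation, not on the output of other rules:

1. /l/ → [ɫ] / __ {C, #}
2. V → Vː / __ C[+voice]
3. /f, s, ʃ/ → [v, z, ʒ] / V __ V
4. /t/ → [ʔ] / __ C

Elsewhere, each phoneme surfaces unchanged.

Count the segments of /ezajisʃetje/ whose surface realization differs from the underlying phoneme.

Segments that undergo a rule: /e/ → [eː] (rule 2); /a/ → [aː] (rule 2); /t/ → [ʔ] (rule 4).
All other segments surface unchanged.

3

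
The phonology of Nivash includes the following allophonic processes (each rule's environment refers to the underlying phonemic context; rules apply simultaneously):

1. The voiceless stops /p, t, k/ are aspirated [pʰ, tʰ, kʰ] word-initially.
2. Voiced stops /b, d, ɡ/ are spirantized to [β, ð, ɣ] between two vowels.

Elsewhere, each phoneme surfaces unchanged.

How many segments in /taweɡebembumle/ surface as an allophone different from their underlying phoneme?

Segments that undergo a rule: /t/ → [tʰ] (rule 1); /ɡ/ → [ɣ] (rule 2); /b/ → [β] (rule 2).
All other segments surface unchanged.

3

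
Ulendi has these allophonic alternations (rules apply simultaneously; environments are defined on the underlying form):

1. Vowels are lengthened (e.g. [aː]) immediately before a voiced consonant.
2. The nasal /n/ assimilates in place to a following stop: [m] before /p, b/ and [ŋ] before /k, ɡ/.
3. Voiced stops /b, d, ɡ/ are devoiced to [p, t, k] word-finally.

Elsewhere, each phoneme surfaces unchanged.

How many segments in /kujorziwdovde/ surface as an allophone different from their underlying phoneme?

4

Segments that undergo a rule: /u/ → [uː] (rule 1); /o/ → [oː] (rule 1); /i/ → [iː] (rule 1); /o/ → [oː] (rule 1).
All other segments surface unchanged.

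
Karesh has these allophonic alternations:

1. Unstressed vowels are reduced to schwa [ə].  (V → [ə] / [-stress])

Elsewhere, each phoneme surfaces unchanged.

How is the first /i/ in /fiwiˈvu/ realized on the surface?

/i/ meets the environment for rule 1 (in an unstressed syllable) → [ə].

[ə]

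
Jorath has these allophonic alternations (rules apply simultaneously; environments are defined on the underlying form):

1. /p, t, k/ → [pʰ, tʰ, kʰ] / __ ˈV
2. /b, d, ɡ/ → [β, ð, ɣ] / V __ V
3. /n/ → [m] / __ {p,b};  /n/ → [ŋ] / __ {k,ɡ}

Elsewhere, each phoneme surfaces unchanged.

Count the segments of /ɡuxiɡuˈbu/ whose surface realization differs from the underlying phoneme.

2

Segments that undergo a rule: /ɡ/ → [ɣ] (rule 2); /b/ → [β] (rule 2).
All other segments surface unchanged.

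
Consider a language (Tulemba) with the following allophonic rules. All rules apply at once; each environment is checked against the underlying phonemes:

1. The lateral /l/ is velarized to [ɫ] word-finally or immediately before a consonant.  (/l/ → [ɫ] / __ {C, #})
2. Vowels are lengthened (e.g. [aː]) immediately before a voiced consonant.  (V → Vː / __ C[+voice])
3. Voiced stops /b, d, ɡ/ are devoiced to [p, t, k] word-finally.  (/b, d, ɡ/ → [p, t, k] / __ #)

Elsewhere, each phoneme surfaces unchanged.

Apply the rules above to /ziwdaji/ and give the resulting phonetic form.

[ziːwdaːji]

Rule 2 applies to /i/ (between /z/ and /w/: before a voiced consonant) → [iː].
/d/ (between /w/ and /a/) is in the target of rule 3 but the environment (word-finally) is not met → [d].
/a/ meets the environment for rule 2 (before a voiced consonant) → [aː].
/i/ — word-final; rule 2 does not apply here → [i].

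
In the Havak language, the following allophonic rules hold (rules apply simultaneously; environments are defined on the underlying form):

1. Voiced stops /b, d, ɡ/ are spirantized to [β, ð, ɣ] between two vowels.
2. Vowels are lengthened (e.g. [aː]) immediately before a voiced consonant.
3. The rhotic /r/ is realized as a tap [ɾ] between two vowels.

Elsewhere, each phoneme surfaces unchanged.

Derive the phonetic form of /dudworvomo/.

[duːdwoːrvoːmo]

/d/ — word-initial; rule 1 does not apply here → [d].
/u/ meets the environment for rule 2 (before a voiced consonant) → [uː].
/d/ (between /u/ and /w/) fails the environment for rule 1, so it stays [d].
/w/ — not in any rule's target class → [w].
/o/ (between /w/ and /r/) occurs before a voiced consonant → [oː] by rule 2.
/r/ (between /o/ and /v/): rule 3 targets it, but not between two vowels → unchanged [r].
/v/ (between /r/ and /o/): no rule targets it → [v].
/o/ meets the environment for rule 2 (before a voiced consonant) → [oː].
/m/ (between /o/ and /o/) is unaffected → [m].
/o/ (word-final): rule 2 targets it, but not before a voiced consonant → unchanged [o].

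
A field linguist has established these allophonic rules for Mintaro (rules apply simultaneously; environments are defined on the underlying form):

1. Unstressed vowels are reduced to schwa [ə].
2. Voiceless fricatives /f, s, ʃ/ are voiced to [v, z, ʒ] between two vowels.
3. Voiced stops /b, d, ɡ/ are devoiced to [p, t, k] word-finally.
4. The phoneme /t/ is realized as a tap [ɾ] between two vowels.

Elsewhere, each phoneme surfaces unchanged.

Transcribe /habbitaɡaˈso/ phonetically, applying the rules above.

/h/ (word-initial): no rule targets it → [h].
/a/ (between /h/ and /b/) occurs in an unstressed syllable → [ə] by rule 1.
/b/ (between /a/ and /b/) fails the environment for rule 3, so it stays [b].
/b/ (between /b/ and /i/) is in the target of rule 3 but the environment (word-finally) is not met → [b].
/i/ — between /b/ and /t/, in an unstressed syllable — surfaces as [ə] (rule 1).
/t/ (between /i/ and /a/): between two vowels, so rule 4 applies → [ɾ].
/a/ (between /t/ and /ɡ/) occurs in an unstressed syllable → [ə] by rule 1.
/ɡ/ (between /a/ and /a/): rule 3 targets it, but not word-finally → unchanged [ɡ].
/a/ — between /ɡ/ and /s/, in an unstressed syllable — surfaces as [ə] (rule 1).
/s/ (between /a/ and /o/) occurs between two vowels → [z] by rule 2.
/o/ (word-final): rule 1 targets it, but not in an unstressed syllable → unchanged [o].

[həbbəɾəɡəˈzo]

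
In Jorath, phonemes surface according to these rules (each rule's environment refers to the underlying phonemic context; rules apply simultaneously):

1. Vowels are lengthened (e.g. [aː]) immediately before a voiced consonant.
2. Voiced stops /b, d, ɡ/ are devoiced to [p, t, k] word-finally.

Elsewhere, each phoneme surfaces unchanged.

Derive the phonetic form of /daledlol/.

[daːleːdloːl]

/d/ — word-initial; rule 2 does not apply here → [d].
/a/ — between /d/ and /l/, before a voiced consonant — surfaces as [aː] (rule 1).
/l/ (between /a/ and /e/): no rule targets it → [l].
/e/ (between /l/ and /d/): before a voiced consonant, so rule 1 applies → [eː].
/d/ (between /e/ and /l/) is in the target of rule 2 but the environment (word-finally) is not met → [d].
/l/ (between /d/ and /o/): no rule targets it → [l].
/o/ (between /l/ and /l/) occurs before a voiced consonant → [oː] by rule 1.
/l/ stays [l].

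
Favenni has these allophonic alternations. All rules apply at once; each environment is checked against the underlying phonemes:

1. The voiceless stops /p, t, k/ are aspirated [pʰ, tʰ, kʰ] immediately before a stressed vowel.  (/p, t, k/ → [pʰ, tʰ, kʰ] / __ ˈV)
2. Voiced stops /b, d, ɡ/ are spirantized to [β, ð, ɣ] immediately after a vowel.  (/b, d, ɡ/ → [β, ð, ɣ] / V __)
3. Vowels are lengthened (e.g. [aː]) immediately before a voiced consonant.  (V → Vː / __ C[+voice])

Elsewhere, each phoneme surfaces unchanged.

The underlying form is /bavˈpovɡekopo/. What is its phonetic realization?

/b/ — word-initial; rule 2 does not apply here → [b].
/a/ (between /b/ and /v/) occurs before a voiced consonant → [aː] by rule 3.
/v/ — not in any rule's target class → [v].
/p/ — between /v/ and /o/, immediately before a stressed vowel — surfaces as [pʰ] (rule 1).
Rule 3 applies to /o/ (between /p/ and /v/: before a voiced consonant) → [oː].
/v/ — not in any rule's target class → [v].
/ɡ/ (between /v/ and /e/) is in the target of rule 2 but the environment (immediately after a vowel) is not met → [ɡ].
/e/ (between /ɡ/ and /k/) fails the environment for rule 3, so it stays [e].
/k/ (between /e/ and /o/) is in the target of rule 1 but the environment (immediately before a stressed vowel) is not met → [k].
/o/ (between /k/ and /p/) is in the target of rule 3 but the environment (before a voiced consonant) is not met → [o].
/p/ (between /o/ and /o/): rule 1 targets it, but not immediately before a stressed vowel → unchanged [p].
/o/ (word-final): rule 3 targets it, but not before a voiced consonant → unchanged [o].

[baːvˈpʰoːvɡekopo]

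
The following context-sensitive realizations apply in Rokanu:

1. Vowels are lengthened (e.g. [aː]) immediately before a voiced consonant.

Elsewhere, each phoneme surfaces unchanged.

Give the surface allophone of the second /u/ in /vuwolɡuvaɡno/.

[uː]

Rule 1 applies to /u/ (between /ɡ/ and /v/: before a voiced consonant) → [uː].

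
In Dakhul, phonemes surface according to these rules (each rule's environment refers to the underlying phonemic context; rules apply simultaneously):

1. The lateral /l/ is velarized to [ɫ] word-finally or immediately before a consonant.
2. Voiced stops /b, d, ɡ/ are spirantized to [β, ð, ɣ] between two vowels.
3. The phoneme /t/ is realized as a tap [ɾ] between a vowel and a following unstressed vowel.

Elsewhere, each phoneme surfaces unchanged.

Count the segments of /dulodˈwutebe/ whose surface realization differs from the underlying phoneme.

2

Segments that undergo a rule: /t/ → [ɾ] (rule 3); /b/ → [β] (rule 2).
All other segments surface unchanged.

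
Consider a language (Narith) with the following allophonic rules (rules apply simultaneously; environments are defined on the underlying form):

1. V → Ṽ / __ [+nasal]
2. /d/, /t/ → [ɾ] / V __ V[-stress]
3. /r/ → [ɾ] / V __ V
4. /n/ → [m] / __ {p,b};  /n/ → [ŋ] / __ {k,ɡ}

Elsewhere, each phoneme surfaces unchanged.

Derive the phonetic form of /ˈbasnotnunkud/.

/b/ — not in any rule's target class → [b].
/a/ (between /b/ and /s/): rule 1 targets it, but not before a nasal consonant → unchanged [a].
/s/ (between /a/ and /n/): no rule targets it → [s].
/n/ (between /s/ and /o/) is in the target of rule 4 but the environment (before a labial or velar stop) is not met → [n].
/o/ (between /n/ and /t/) is in the target of rule 1 but the environment (before a nasal consonant) is not met → [o].
/t/ (between /o/ and /n/) is in the target of rule 2 but the environment (between a vowel and a following unstressed vowel) is not met → [t].
/n/ (between /t/ and /u/) is in the target of rule 4 but the environment (before a labial or velar stop) is not met → [n].
/u/ (between /n/ and /n/) occurs before a nasal consonant → [ũ] by rule 1.
/n/ — between /u/ and /k/, before a labial or velar stop — surfaces as [ŋ] (rule 4).
/k/ (between /n/ and /u/) is unaffected → [k].
/u/ (between /k/ and /d/) is in the target of rule 1 but the environment (before a nasal consonant) is not met → [u].
/d/ (word-final) is in the target of rule 2 but the environment (between a vowel and a following unstressed vowel) is not met → [d].

[ˈbasnotnũŋkud]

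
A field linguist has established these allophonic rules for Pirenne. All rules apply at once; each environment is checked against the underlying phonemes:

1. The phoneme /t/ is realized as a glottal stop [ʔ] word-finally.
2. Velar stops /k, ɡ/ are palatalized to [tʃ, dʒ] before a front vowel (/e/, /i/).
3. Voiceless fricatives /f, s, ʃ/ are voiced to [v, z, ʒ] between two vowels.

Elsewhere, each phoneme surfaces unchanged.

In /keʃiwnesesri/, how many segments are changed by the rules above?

Segments that undergo a rule: /k/ → [tʃ] (rule 2); /ʃ/ → [ʒ] (rule 3); /s/ → [z] (rule 3).
All other segments surface unchanged.

3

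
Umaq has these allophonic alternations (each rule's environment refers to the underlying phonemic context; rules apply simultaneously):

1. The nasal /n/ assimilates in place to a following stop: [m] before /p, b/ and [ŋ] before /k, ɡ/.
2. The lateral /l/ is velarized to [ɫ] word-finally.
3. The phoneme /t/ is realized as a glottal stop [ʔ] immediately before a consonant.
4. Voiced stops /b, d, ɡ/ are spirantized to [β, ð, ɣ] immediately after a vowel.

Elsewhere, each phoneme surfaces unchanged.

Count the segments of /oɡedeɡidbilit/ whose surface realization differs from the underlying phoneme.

Segments that undergo a rule: /ɡ/ → [ɣ] (rule 4); /d/ → [ð] (rule 4); /ɡ/ → [ɣ] (rule 4); /d/ → [ð] (rule 4).
All other segments surface unchanged.

4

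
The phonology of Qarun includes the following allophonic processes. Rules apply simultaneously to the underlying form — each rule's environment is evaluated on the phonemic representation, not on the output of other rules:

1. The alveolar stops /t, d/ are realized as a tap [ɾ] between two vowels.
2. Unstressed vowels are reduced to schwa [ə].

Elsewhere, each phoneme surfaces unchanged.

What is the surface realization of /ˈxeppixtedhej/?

/x/ — not in any rule's target class → [x].
/e/ (between /x/ and /p/) fails the environment for rule 2, so it stays [e].
/p/ — not in any rule's target class → [p].
/p/ (between /p/ and /i/): no rule targets it → [p].
/i/ meets the environment for rule 2 (in an unstressed syllable) → [ə].
/x/ (between /i/ and /t/) is unaffected → [x].
/t/ (between /x/ and /e/) fails the environment for rule 1, so it stays [t].
/e/ (between /t/ and /d/) occurs in an unstressed syllable → [ə] by rule 2.
/d/ (between /e/ and /h/) fails the environment for rule 1, so it stays [d].
/h/ (between /d/ and /e/): no rule targets it → [h].
/e/ (between /h/ and /j/) occurs in an unstressed syllable → [ə] by rule 2.
/j/ stays [j].

[ˈxeppəxtədhəj]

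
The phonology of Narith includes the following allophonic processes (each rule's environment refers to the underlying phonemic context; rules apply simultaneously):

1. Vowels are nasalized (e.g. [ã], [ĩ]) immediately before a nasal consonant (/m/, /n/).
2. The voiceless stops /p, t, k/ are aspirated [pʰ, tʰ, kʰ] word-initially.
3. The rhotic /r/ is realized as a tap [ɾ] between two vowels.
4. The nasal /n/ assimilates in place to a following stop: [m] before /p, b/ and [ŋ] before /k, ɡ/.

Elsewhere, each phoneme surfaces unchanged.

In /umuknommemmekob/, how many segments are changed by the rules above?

3

Segments that undergo a rule: /u/ → [ũ] (rule 1); /o/ → [õ] (rule 1); /e/ → [ẽ] (rule 1).
All other segments surface unchanged.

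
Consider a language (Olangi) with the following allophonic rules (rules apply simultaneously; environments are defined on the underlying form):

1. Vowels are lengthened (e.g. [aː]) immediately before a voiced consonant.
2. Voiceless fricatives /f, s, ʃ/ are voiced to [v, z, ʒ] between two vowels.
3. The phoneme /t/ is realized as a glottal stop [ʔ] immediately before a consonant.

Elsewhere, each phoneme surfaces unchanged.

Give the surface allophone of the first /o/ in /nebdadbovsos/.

/o/ (between /b/ and /v/): before a voiced consonant, so rule 1 applies → [oː].

[oː]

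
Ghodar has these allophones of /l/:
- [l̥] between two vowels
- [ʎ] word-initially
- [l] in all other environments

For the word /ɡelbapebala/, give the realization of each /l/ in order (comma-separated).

[l], [l̥]

Occurrence 1 (position 3): no conditioning environment matches → elsewhere allophone [l].
Occurrence 2 (position 10): between two vowels → [l̥].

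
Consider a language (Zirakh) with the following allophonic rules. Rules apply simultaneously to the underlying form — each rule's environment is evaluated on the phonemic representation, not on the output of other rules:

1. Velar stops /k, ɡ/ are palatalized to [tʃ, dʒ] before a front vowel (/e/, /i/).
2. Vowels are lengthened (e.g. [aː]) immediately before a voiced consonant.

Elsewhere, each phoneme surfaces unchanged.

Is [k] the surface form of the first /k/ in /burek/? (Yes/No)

Yes

/k/ (word-final) fails the environment for rule 1, so it stays [k].
The actual realization is [k], which matches [k].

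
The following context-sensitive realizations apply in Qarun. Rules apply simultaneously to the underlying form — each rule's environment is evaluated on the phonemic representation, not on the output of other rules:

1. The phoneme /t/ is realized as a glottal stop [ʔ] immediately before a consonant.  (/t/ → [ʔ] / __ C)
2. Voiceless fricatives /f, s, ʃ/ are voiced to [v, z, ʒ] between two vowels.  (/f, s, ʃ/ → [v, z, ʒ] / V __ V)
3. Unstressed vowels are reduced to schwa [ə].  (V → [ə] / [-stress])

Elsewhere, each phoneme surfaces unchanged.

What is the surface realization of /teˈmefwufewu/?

/t/ (word-initial): rule 1 targets it, but not immediately before a consonant → unchanged [t].
/e/ (between /t/ and /m/): in an unstressed syllable, so rule 3 applies → [ə].
/e/ — between /m/ and /f/; rule 3 does not apply here → [e].
/f/ — between /e/ and /w/; rule 2 does not apply here → [f].
/u/ — between /w/ and /f/, in an unstressed syllable — surfaces as [ə] (rule 3).
/f/ meets the environment for rule 2 (between two vowels) → [v].
Rule 3 applies to /e/ (between /f/ and /w/: in an unstressed syllable) → [ə].
/u/ (word-final): in an unstressed syllable, so rule 3 applies → [ə].

[təˈmefwəvəwə]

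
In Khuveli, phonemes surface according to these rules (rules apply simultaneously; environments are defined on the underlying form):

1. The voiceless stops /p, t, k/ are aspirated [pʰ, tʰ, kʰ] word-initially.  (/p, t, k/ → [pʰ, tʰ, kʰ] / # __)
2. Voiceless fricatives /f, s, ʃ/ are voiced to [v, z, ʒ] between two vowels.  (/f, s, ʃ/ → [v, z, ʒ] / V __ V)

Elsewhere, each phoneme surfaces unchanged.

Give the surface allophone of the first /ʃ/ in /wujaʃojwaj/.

/ʃ/ meets the environment for rule 2 (between two vowels) → [ʒ].

[ʒ]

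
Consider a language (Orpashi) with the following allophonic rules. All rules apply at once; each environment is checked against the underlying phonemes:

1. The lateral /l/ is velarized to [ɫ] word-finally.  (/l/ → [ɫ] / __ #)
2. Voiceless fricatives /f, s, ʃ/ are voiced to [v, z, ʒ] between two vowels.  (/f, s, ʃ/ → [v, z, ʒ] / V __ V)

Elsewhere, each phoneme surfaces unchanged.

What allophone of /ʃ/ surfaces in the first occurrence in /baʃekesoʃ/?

/ʃ/ — between /a/ and /e/, between two vowels — surfaces as [ʒ] (rule 2).

[ʒ]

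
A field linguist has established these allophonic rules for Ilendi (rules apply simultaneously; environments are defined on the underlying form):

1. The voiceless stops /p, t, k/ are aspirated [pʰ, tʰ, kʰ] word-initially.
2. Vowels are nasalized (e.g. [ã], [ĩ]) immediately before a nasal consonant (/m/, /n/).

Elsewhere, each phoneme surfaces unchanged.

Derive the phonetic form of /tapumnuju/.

Rule 1 applies to /t/ (word-initial: word-initially) → [tʰ].
/a/ (between /t/ and /p/) is in the target of rule 2 but the environment (before a nasal consonant) is not met → [a].
/p/ — between /a/ and /u/; rule 1 does not apply here → [p].
/u/ (between /p/ and /m/) occurs before a nasal consonant → [ũ] by rule 2.
/m/ stays [m].
/n/ (between /m/ and /u/) is unaffected → [n].
/u/ (between /n/ and /j/) is in the target of rule 2 but the environment (before a nasal consonant) is not met → [u].
/j/ stays [j].
/u/ (word-final) fails the environment for rule 2, so it stays [u].

[tʰapũmnuju]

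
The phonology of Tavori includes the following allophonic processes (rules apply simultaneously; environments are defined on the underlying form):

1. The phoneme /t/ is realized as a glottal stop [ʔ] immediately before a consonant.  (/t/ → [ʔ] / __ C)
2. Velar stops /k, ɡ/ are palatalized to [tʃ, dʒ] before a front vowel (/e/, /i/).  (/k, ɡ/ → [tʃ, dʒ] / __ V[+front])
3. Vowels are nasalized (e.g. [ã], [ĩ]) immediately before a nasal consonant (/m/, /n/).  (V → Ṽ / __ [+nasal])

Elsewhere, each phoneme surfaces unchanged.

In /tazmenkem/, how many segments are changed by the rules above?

Segments that undergo a rule: /e/ → [ẽ] (rule 3); /k/ → [tʃ] (rule 2); /e/ → [ẽ] (rule 3).
All other segments surface unchanged.

3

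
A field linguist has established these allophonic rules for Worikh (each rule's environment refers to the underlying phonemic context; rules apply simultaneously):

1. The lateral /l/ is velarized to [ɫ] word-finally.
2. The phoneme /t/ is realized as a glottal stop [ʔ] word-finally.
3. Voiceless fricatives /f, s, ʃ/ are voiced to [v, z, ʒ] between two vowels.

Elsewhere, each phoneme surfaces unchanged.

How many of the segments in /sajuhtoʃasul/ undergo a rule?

3

Segments that undergo a rule: /ʃ/ → [ʒ] (rule 3); /s/ → [z] (rule 3); /l/ → [ɫ] (rule 1).
All other segments surface unchanged.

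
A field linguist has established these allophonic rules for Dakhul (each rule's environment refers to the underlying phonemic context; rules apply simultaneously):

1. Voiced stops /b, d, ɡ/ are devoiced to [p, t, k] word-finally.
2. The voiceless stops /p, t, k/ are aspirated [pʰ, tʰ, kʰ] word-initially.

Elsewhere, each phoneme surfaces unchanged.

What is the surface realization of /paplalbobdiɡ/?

/p/ — word-initial, word-initially — surfaces as [pʰ] (rule 2).
/a/ (between /p/ and /p/) is unaffected → [a].
/p/ (between /a/ and /l/) is in the target of rule 2 but the environment (word-initially) is not met → [p].
/l/ stays [l].
/a/ (between /l/ and /l/): no rule targets it → [a].
/l/ — not in any rule's target class → [l].
/b/ (between /l/ and /o/) fails the environment for rule 1, so it stays [b].
/o/ stays [o].
/b/ (between /o/ and /d/): rule 1 targets it, but not word-finally → unchanged [b].
/d/ (between /b/ and /i/): rule 1 targets it, but not word-finally → unchanged [d].
/i/ (between /d/ and /ɡ/) is unaffected → [i].
Rule 1 applies to /ɡ/ (word-final: word-finally) → [k].

[pʰaplalbobdik]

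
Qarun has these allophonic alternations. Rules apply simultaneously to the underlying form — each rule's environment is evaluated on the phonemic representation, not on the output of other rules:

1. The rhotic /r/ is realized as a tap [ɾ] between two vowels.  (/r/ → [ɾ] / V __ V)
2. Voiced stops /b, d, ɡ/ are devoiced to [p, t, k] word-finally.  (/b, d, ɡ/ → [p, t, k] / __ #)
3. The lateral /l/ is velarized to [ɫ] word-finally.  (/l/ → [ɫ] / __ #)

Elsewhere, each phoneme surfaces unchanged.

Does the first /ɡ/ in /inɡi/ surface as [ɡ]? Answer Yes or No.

/ɡ/ (between /n/ and /i/) is in the target of rule 2 but the environment (word-finally) is not met → [ɡ].
The actual realization is [ɡ], which matches [ɡ].

Yes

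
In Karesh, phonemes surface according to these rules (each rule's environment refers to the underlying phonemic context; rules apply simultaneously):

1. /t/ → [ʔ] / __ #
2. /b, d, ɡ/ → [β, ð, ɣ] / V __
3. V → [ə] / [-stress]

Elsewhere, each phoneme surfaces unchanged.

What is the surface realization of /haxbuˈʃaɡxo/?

/h/ (word-initial): no rule targets it → [h].
/a/ (between /h/ and /x/) occurs in an unstressed syllable → [ə] by rule 3.
/x/ (between /a/ and /b/) is unaffected → [x].
/b/ — between /x/ and /u/; rule 2 does not apply here → [b].
Rule 3 applies to /u/ (between /b/ and /ʃ/: in an unstressed syllable) → [ə].
/ʃ/ (between /u/ and /a/) is unaffected → [ʃ].
/a/ (between /ʃ/ and /ɡ/) fails the environment for rule 3, so it stays [a].
/ɡ/ (between /a/ and /x/) occurs immediately after a vowel → [ɣ] by rule 2.
/x/ (between /ɡ/ and /o/): no rule targets it → [x].
/o/ meets the environment for rule 3 (in an unstressed syllable) → [ə].

[həxbəˈʃaɣxə]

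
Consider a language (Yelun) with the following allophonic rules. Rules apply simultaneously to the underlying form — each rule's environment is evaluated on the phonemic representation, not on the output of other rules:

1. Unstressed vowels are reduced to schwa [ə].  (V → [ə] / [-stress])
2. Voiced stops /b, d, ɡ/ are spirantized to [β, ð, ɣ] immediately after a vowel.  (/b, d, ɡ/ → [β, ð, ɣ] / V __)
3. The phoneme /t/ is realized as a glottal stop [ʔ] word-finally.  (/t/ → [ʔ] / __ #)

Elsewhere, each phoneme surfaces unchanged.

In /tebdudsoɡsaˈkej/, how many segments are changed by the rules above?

7

Segments that undergo a rule: /e/ → [ə] (rule 1); /b/ → [β] (rule 2); /u/ → [ə] (rule 1); /d/ → [ð] (rule 2); /o/ → [ə] (rule 1); /ɡ/ → [ɣ] (rule 2); /a/ → [ə] (rule 1).
All other segments surface unchanged.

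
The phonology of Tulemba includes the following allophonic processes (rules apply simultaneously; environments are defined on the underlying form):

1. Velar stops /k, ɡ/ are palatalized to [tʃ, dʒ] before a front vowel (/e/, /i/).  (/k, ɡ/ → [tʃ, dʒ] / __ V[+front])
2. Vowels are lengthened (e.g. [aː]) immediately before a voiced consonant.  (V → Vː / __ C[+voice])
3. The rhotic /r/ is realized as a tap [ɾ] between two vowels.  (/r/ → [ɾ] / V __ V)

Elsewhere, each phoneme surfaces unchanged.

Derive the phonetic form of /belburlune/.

[beːlbuːrluːne]

/b/ — not in any rule's target class → [b].
/e/ — between /b/ and /l/, before a voiced consonant — surfaces as [eː] (rule 2).
/l/ (between /e/ and /b/) is unaffected → [l].
/b/ — not in any rule's target class → [b].
/u/ meets the environment for rule 2 (before a voiced consonant) → [uː].
/r/ — between /u/ and /l/; rule 3 does not apply here → [r].
/l/ — not in any rule's target class → [l].
/u/ (between /l/ and /n/) occurs before a voiced consonant → [uː] by rule 2.
/n/ (between /u/ and /e/): no rule targets it → [n].
/e/ (word-final) is in the target of rule 2 but the environment (before a voiced consonant) is not met → [e].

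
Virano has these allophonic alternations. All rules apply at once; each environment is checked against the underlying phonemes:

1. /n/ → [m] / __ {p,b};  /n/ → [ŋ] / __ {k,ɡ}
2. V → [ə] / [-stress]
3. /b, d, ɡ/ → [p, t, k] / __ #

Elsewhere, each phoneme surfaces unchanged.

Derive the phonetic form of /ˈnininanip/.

/n/ (word-initial) is in the target of rule 1 but the environment (before a labial or velar stop) is not met → [n].
/i/ (between /n/ and /n/) fails the environment for rule 2, so it stays [i].
/n/ (between /i/ and /i/) is in the target of rule 1 but the environment (before a labial or velar stop) is not met → [n].
/i/ — between /n/ and /n/, in an unstressed syllable — surfaces as [ə] (rule 2).
/n/ — between /i/ and /a/; rule 1 does not apply here → [n].
Rule 2 applies to /a/ (between /n/ and /n/: in an unstressed syllable) → [ə].
/n/ (between /a/ and /i/) is in the target of rule 1 but the environment (before a labial or velar stop) is not met → [n].
Rule 2 applies to /i/ (between /n/ and /p/: in an unstressed syllable) → [ə].
/p/ stays [p].

[ˈninənənəp]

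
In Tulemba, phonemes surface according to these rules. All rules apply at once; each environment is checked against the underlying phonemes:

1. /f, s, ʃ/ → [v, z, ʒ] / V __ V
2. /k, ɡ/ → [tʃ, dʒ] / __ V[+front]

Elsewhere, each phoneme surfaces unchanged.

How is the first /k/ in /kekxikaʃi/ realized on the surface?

[tʃ]

/k/ meets the environment for rule 2 (before a front vowel) → [tʃ].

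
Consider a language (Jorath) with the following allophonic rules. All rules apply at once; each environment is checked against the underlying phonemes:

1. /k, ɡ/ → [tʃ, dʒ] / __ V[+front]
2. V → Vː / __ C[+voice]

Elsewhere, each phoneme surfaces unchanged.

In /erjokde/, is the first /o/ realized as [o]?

/o/ (between /j/ and /k/): rule 2 targets it, but not before a voiced consonant → unchanged [o].
The actual realization is [o], which matches [o].

Yes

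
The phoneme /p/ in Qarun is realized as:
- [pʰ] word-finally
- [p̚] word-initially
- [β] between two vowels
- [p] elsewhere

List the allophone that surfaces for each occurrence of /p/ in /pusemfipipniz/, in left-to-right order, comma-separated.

[p̚], [β], [p]

Occurrence 1 (position 1): word-initially → [p̚].
Occurrence 2 (position 8): between two vowels → [β].
Occurrence 3 (position 10): no conditioning environment matches → elsewhere allophone [p].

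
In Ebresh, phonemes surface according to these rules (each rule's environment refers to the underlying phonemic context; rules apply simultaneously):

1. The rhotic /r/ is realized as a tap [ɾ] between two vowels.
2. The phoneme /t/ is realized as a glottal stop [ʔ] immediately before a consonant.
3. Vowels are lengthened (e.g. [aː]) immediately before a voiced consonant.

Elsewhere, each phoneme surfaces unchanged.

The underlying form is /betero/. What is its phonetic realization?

[beteːɾo]

/b/ (word-initial): no rule targets it → [b].
/e/ — between /b/ and /t/; rule 3 does not apply here → [e].
/t/ — between /e/ and /e/; rule 2 does not apply here → [t].
/e/ meets the environment for rule 3 (before a voiced consonant) → [eː].
/r/ meets the environment for rule 1 (between two vowels) → [ɾ].
/o/ — word-final; rule 3 does not apply here → [o].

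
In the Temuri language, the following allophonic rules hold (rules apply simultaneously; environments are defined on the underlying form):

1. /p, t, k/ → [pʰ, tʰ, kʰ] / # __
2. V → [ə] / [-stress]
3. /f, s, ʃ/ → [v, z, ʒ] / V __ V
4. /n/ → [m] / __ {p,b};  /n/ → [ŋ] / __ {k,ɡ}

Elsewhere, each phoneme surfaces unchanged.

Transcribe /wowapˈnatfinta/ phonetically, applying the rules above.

/w/ — not in any rule's target class → [w].
Rule 2 applies to /o/ (between /w/ and /w/: in an unstressed syllable) → [ə].
/w/ stays [w].
/a/ meets the environment for rule 2 (in an unstressed syllable) → [ə].
/p/ (between /a/ and /n/) is in the target of rule 1 but the environment (word-initially) is not met → [p].
/n/ (between /p/ and /a/): rule 4 targets it, but not before a labial or velar stop → unchanged [n].
/a/ (between /n/ and /t/): rule 2 targets it, but not in an unstressed syllable → unchanged [a].
/t/ — between /a/ and /f/; rule 1 does not apply here → [t].
/f/ (between /t/ and /i/): rule 3 targets it, but not between two vowels → unchanged [f].
/i/ (between /f/ and /n/) occurs in an unstressed syllable → [ə] by rule 2.
/n/ (between /i/ and /t/): rule 4 targets it, but not before a labial or velar stop → unchanged [n].
/t/ (between /n/ and /a/) is in the target of rule 1 but the environment (word-initially) is not met → [t].
/a/ (word-final): in an unstressed syllable, so rule 2 applies → [ə].

[wəwəpˈnatfəntə]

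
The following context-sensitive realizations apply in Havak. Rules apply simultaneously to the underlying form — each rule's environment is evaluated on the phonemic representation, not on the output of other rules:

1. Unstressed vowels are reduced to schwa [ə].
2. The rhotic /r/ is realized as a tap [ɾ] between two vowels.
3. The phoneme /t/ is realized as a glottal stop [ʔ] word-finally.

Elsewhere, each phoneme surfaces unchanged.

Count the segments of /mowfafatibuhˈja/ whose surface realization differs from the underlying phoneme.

5

Segments that undergo a rule: /o/ → [ə] (rule 1); /a/ → [ə] (rule 1); /a/ → [ə] (rule 1); /i/ → [ə] (rule 1); /u/ → [ə] (rule 1).
All other segments surface unchanged.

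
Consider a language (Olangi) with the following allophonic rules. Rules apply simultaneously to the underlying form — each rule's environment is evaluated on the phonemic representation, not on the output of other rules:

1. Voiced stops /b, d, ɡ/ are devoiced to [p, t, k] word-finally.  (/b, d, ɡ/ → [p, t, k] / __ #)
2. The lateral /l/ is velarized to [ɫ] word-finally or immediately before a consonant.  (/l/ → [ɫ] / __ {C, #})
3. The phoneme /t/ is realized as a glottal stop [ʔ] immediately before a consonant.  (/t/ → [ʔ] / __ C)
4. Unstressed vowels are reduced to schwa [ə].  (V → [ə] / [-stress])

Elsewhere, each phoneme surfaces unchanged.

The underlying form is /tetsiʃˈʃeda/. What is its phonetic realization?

[təʔsəʃˈʃedə]

/t/ (word-initial) fails the environment for rule 3, so it stays [t].
Rule 4 applies to /e/ (between /t/ and /t/: in an unstressed syllable) → [ə].
/t/ meets the environment for rule 3 (immediately before a consonant) → [ʔ].
/s/ (between /t/ and /i/) is unaffected → [s].
/i/ — between /s/ and /ʃ/, in an unstressed syllable — surfaces as [ə] (rule 4).
/ʃ/ — not in any rule's target class → [ʃ].
/ʃ/ stays [ʃ].
/e/ (between /ʃ/ and /d/): rule 4 targets it, but not in an unstressed syllable → unchanged [e].
/d/ — between /e/ and /a/; rule 1 does not apply here → [d].
Rule 4 applies to /a/ (word-final: in an unstressed syllable) → [ə].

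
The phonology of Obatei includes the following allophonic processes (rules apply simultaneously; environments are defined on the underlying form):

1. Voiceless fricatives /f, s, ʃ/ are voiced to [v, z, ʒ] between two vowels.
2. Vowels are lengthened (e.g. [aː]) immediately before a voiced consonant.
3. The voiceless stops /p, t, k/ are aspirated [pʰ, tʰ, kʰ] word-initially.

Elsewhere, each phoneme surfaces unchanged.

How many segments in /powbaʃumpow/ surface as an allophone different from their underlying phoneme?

Segments that undergo a rule: /p/ → [pʰ] (rule 3); /o/ → [oː] (rule 2); /ʃ/ → [ʒ] (rule 1); /u/ → [uː] (rule 2); /o/ → [oː] (rule 2).
All other segments surface unchanged.

5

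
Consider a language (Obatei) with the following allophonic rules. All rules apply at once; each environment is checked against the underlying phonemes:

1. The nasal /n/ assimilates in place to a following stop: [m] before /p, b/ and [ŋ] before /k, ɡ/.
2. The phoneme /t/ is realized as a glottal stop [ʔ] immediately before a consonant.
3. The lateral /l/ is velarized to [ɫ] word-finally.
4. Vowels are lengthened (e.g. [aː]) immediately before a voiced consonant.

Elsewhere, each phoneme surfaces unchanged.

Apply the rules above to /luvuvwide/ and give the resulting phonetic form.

[luːvuːvwiːde]

/l/ — word-initial; rule 3 does not apply here → [l].
/u/ (between /l/ and /v/) occurs before a voiced consonant → [uː] by rule 4.
/v/ — not in any rule's target class → [v].
/u/ (between /v/ and /v/) occurs before a voiced consonant → [uː] by rule 4.
/v/ (between /u/ and /w/): no rule targets it → [v].
/w/ stays [w].
/i/ (between /w/ and /d/) occurs before a voiced consonant → [iː] by rule 4.
/d/ (between /i/ and /e/): no rule targets it → [d].
/e/ — word-final; rule 4 does not apply here → [e].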